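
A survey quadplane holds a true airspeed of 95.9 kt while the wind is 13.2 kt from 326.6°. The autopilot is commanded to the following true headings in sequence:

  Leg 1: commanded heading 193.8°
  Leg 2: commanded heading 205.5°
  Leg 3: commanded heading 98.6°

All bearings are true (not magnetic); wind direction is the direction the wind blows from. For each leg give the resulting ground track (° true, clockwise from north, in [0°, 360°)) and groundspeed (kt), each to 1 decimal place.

Leg 1: heading 193.8°; drift -5.3° → track 188.5°, groundspeed 105.3 kt
Leg 2: heading 205.5°; drift -6.3° → track 199.2°, groundspeed 103.3 kt
Leg 3: heading 98.6°; drift +5.4° → track 104.0°, groundspeed 105.2 kt

Leg 1: track=188.5°, groundspeed=105.3 kt
Leg 2: track=199.2°, groundspeed=103.3 kt
Leg 3: track=104.0°, groundspeed=105.2 kt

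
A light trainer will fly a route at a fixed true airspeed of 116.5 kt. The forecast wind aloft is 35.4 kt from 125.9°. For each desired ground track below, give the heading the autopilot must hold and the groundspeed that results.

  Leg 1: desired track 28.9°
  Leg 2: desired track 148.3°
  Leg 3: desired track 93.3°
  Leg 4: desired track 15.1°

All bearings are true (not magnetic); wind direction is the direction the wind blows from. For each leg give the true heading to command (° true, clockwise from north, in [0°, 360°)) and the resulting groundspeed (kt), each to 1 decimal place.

Leg 1: desired track 28.9°; wind correction +17.6° → command heading 46.5°, groundspeed 115.4 kt
Leg 2: desired track 148.3°; wind correction -6.6° → command heading 141.7°, groundspeed 83.0 kt
Leg 3: desired track 93.3°; wind correction +9.4° → command heading 102.7°, groundspeed 85.1 kt
Leg 4: desired track 15.1°; wind correction +16.5° → command heading 31.6°, groundspeed 124.3 kt

Leg 1: heading=46.5°, groundspeed=115.4 kt
Leg 2: heading=141.7°, groundspeed=83.0 kt
Leg 3: heading=102.7°, groundspeed=85.1 kt
Leg 4: heading=31.6°, groundspeed=124.3 kt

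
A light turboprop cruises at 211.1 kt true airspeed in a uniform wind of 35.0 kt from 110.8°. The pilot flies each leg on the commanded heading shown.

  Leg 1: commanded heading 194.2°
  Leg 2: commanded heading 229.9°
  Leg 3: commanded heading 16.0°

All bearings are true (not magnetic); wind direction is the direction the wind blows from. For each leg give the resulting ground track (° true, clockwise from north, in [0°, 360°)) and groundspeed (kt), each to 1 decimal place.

Leg 1: track=203.7°, groundspeed=210.0 kt
Leg 2: track=237.5°, groundspeed=230.2 kt
Leg 3: track=6.7°, groundspeed=216.9 kt

Leg 1: heading 194.2°; drift +9.5° → track 203.7°, groundspeed 210.0 kt
Leg 2: heading 229.9°; drift +7.6° → track 237.5°, groundspeed 230.2 kt
Leg 3: heading 16.0°; drift -9.3° → track 6.7°, groundspeed 216.9 kt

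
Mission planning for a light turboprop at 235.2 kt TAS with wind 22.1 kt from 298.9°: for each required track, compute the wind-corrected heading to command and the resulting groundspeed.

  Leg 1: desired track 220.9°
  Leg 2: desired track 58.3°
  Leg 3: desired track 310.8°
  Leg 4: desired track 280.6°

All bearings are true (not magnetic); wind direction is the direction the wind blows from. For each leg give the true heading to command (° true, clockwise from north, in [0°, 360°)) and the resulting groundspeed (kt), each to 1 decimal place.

Leg 1: desired track 220.9°; wind correction +5.3° → command heading 226.2°, groundspeed 229.6 kt
Leg 2: desired track 58.3°; wind correction -4.7° → command heading 53.6°, groundspeed 245.3 kt
Leg 3: desired track 310.8°; wind correction -1.1° → command heading 309.7°, groundspeed 213.5 kt
Leg 4: desired track 280.6°; wind correction +1.7° → command heading 282.3°, groundspeed 214.1 kt

Leg 1: heading=226.2°, groundspeed=229.6 kt
Leg 2: heading=53.6°, groundspeed=245.3 kt
Leg 3: heading=309.7°, groundspeed=213.5 kt
Leg 4: heading=282.3°, groundspeed=214.1 kt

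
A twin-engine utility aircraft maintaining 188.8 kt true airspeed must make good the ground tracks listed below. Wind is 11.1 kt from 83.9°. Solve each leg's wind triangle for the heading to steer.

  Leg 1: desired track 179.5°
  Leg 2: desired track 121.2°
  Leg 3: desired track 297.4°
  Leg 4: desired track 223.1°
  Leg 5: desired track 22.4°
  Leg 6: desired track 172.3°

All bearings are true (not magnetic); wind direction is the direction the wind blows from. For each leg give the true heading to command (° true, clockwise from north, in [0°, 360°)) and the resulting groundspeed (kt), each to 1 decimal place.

Leg 1: heading=176.1°, groundspeed=189.6 kt
Leg 2: heading=119.2°, groundspeed=179.9 kt
Leg 3: heading=299.3°, groundspeed=198.0 kt
Leg 4: heading=220.9°, groundspeed=197.1 kt
Leg 5: heading=25.4°, groundspeed=183.3 kt
Leg 6: heading=168.9°, groundspeed=188.2 kt

Leg 1: desired track 179.5°; wind correction -3.4° → command heading 176.1°, groundspeed 189.6 kt
Leg 2: desired track 121.2°; wind correction -2.0° → command heading 119.2°, groundspeed 179.9 kt
Leg 3: desired track 297.4°; wind correction +1.9° → command heading 299.3°, groundspeed 198.0 kt
Leg 4: desired track 223.1°; wind correction -2.2° → command heading 220.9°, groundspeed 197.1 kt
Leg 5: desired track 22.4°; wind correction +3.0° → command heading 25.4°, groundspeed 183.3 kt
Leg 6: desired track 172.3°; wind correction -3.4° → command heading 168.9°, groundspeed 188.2 kt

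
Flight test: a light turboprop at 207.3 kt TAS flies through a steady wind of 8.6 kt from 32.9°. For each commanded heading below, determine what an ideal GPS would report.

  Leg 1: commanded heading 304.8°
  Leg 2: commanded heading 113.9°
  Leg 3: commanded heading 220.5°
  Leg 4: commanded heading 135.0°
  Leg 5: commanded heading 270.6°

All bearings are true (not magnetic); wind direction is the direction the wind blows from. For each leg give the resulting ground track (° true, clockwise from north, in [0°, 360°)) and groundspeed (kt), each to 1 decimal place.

Leg 1: track=302.4°, groundspeed=207.2 kt
Leg 2: track=116.3°, groundspeed=206.1 kt
Leg 3: track=220.2°, groundspeed=215.8 kt
Leg 4: track=137.3°, groundspeed=209.3 kt
Leg 5: track=268.6°, groundspeed=212.0 kt

Leg 1: heading 304.8°; drift -2.4° → track 302.4°, groundspeed 207.2 kt
Leg 2: heading 113.9°; drift +2.4° → track 116.3°, groundspeed 206.1 kt
Leg 3: heading 220.5°; drift -0.3° → track 220.2°, groundspeed 215.8 kt
Leg 4: heading 135.0°; drift +2.3° → track 137.3°, groundspeed 209.3 kt
Leg 5: heading 270.6°; drift -2.0° → track 268.6°, groundspeed 212.0 kt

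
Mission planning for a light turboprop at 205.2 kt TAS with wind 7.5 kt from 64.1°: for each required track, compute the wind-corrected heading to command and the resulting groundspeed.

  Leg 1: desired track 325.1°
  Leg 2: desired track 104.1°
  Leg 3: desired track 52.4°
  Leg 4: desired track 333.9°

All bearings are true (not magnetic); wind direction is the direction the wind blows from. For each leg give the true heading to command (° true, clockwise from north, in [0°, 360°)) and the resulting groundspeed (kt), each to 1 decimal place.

Leg 1: heading=327.2°, groundspeed=206.2 kt
Leg 2: heading=102.8°, groundspeed=199.4 kt
Leg 3: heading=52.8°, groundspeed=197.9 kt
Leg 4: heading=336.0°, groundspeed=205.1 kt

Leg 1: desired track 325.1°; wind correction +2.1° → command heading 327.2°, groundspeed 206.2 kt
Leg 2: desired track 104.1°; wind correction -1.3° → command heading 102.8°, groundspeed 199.4 kt
Leg 3: desired track 52.4°; wind correction +0.4° → command heading 52.8°, groundspeed 197.9 kt
Leg 4: desired track 333.9°; wind correction +2.1° → command heading 336.0°, groundspeed 205.1 kt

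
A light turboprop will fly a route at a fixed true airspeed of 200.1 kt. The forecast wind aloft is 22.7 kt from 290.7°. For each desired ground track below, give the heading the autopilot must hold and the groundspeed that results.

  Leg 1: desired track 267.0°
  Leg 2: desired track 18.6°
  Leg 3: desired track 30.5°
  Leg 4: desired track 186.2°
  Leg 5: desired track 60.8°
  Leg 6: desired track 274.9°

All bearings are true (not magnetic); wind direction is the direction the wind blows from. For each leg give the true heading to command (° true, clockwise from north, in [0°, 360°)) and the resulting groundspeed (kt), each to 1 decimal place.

Leg 1: desired track 267.0°; wind correction +2.6° → command heading 269.6°, groundspeed 179.1 kt
Leg 2: desired track 18.6°; wind correction -6.5° → command heading 12.1°, groundspeed 198.0 kt
Leg 3: desired track 30.5°; wind correction -6.4° → command heading 24.1°, groundspeed 202.7 kt
Leg 4: desired track 186.2°; wind correction +6.3° → command heading 192.5°, groundspeed 204.6 kt
Leg 5: desired track 60.8°; wind correction -5.0° → command heading 55.8°, groundspeed 214.0 kt
Leg 6: desired track 274.9°; wind correction +1.8° → command heading 276.7°, groundspeed 178.2 kt

Leg 1: heading=269.6°, groundspeed=179.1 kt
Leg 2: heading=12.1°, groundspeed=198.0 kt
Leg 3: heading=24.1°, groundspeed=202.7 kt
Leg 4: heading=192.5°, groundspeed=204.6 kt
Leg 5: heading=55.8°, groundspeed=214.0 kt
Leg 6: heading=276.7°, groundspeed=178.2 kt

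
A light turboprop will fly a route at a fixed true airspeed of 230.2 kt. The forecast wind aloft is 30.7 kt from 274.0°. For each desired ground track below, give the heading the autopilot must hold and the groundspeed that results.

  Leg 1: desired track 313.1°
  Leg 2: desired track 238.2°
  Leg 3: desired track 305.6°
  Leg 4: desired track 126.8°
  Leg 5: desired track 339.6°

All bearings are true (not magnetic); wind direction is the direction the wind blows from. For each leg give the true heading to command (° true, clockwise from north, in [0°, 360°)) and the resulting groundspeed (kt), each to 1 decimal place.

Leg 1: desired track 313.1°; wind correction -4.8° → command heading 308.3°, groundspeed 205.6 kt
Leg 2: desired track 238.2°; wind correction +4.5° → command heading 242.7°, groundspeed 204.6 kt
Leg 3: desired track 305.6°; wind correction -4.0° → command heading 301.6°, groundspeed 203.5 kt
Leg 4: desired track 126.8°; wind correction +4.1° → command heading 130.9°, groundspeed 255.4 kt
Leg 5: desired track 339.6°; wind correction -7.0° → command heading 332.6°, groundspeed 215.8 kt

Leg 1: heading=308.3°, groundspeed=205.6 kt
Leg 2: heading=242.7°, groundspeed=204.6 kt
Leg 3: heading=301.6°, groundspeed=203.5 kt
Leg 4: heading=130.9°, groundspeed=255.4 kt
Leg 5: heading=332.6°, groundspeed=215.8 kt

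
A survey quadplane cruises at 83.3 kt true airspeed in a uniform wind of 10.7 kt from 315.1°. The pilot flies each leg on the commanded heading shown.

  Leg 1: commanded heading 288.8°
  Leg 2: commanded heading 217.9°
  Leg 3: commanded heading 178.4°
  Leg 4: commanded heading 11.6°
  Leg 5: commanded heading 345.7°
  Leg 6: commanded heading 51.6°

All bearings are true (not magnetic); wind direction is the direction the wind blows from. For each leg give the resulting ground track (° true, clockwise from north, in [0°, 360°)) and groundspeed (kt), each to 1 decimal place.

Leg 1: track=285.1°, groundspeed=73.9 kt
Leg 2: track=210.8°, groundspeed=85.3 kt
Leg 3: track=173.8°, groundspeed=91.4 kt
Leg 4: track=18.2°, groundspeed=77.9 kt
Leg 5: track=349.9°, groundspeed=74.3 kt
Leg 6: track=58.8°, groundspeed=85.2 kt

Leg 1: heading 288.8°; drift -3.7° → track 285.1°, groundspeed 73.9 kt
Leg 2: heading 217.9°; drift -7.1° → track 210.8°, groundspeed 85.3 kt
Leg 3: heading 178.4°; drift -4.6° → track 173.8°, groundspeed 91.4 kt
Leg 4: heading 11.6°; drift +6.6° → track 18.2°, groundspeed 77.9 kt
Leg 5: heading 345.7°; drift +4.2° → track 349.9°, groundspeed 74.3 kt
Leg 6: heading 51.6°; drift +7.2° → track 58.8°, groundspeed 85.2 kt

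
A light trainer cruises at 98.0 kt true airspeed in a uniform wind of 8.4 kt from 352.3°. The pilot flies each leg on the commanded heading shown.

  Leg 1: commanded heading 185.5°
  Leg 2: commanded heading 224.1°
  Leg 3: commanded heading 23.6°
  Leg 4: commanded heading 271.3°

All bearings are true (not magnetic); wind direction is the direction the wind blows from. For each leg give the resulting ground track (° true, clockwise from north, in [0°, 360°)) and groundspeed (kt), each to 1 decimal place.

Leg 1: track=184.5°, groundspeed=106.2 kt
Leg 2: track=220.4°, groundspeed=103.4 kt
Leg 3: track=26.4°, groundspeed=90.9 kt
Leg 4: track=266.4°, groundspeed=97.0 kt

Leg 1: heading 185.5°; drift -1.0° → track 184.5°, groundspeed 106.2 kt
Leg 2: heading 224.1°; drift -3.7° → track 220.4°, groundspeed 103.4 kt
Leg 3: heading 23.6°; drift +2.8° → track 26.4°, groundspeed 90.9 kt
Leg 4: heading 271.3°; drift -4.9° → track 266.4°, groundspeed 97.0 kt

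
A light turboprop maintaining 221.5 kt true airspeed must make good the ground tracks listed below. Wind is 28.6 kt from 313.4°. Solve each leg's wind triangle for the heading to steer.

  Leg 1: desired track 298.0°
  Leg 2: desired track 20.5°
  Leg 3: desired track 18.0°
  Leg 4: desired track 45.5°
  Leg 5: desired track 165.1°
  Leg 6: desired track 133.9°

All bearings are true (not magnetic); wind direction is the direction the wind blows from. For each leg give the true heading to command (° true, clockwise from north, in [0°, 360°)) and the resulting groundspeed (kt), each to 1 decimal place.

Leg 1: desired track 298.0°; wind correction +2.0° → command heading 300.0°, groundspeed 193.8 kt
Leg 2: desired track 20.5°; wind correction -6.8° → command heading 13.7°, groundspeed 208.8 kt
Leg 3: desired track 18.0°; wind correction -6.7° → command heading 11.3°, groundspeed 207.7 kt
Leg 4: desired track 45.5°; wind correction -7.4° → command heading 38.1°, groundspeed 220.7 kt
Leg 5: desired track 165.1°; wind correction +3.9° → command heading 169.0°, groundspeed 245.3 kt
Leg 6: desired track 133.9°; wind correction +0.1° → command heading 134.0°, groundspeed 250.1 kt

Leg 1: heading=300.0°, groundspeed=193.8 kt
Leg 2: heading=13.7°, groundspeed=208.8 kt
Leg 3: heading=11.3°, groundspeed=207.7 kt
Leg 4: heading=38.1°, groundspeed=220.7 kt
Leg 5: heading=169.0°, groundspeed=245.3 kt
Leg 6: heading=134.0°, groundspeed=250.1 kt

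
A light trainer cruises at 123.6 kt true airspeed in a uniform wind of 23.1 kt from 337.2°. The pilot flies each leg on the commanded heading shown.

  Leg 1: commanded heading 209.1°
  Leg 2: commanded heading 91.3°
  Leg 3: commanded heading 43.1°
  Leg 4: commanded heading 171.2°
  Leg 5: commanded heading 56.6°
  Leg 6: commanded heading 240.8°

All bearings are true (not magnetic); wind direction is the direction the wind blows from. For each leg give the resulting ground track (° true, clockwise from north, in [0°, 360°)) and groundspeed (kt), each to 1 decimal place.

Leg 1: track=201.6°, groundspeed=139.0 kt
Leg 2: track=100.3°, groundspeed=134.7 kt
Leg 3: track=53.6°, groundspeed=116.1 kt
Leg 4: track=169.0°, groundspeed=146.1 kt
Leg 5: track=67.4°, groundspeed=121.5 kt
Leg 6: track=230.5°, groundspeed=128.2 kt

Leg 1: heading 209.1°; drift -7.5° → track 201.6°, groundspeed 139.0 kt
Leg 2: heading 91.3°; drift +9.0° → track 100.3°, groundspeed 134.7 kt
Leg 3: heading 43.1°; drift +10.5° → track 53.6°, groundspeed 116.1 kt
Leg 4: heading 171.2°; drift -2.2° → track 169.0°, groundspeed 146.1 kt
Leg 5: heading 56.6°; drift +10.8° → track 67.4°, groundspeed 121.5 kt
Leg 6: heading 240.8°; drift -10.3° → track 230.5°, groundspeed 128.2 kt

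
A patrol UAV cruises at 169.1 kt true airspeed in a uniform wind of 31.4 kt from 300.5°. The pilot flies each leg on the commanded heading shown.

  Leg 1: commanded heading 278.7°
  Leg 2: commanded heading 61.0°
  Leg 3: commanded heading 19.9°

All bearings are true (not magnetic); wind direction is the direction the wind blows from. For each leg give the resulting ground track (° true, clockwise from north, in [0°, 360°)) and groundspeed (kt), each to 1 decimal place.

Leg 1: track=273.9°, groundspeed=140.4 kt
Leg 2: track=69.3°, groundspeed=187.0 kt
Leg 3: track=30.6°, groundspeed=166.2 kt

Leg 1: heading 278.7°; drift -4.8° → track 273.9°, groundspeed 140.4 kt
Leg 2: heading 61.0°; drift +8.3° → track 69.3°, groundspeed 187.0 kt
Leg 3: heading 19.9°; drift +10.7° → track 30.6°, groundspeed 166.2 kt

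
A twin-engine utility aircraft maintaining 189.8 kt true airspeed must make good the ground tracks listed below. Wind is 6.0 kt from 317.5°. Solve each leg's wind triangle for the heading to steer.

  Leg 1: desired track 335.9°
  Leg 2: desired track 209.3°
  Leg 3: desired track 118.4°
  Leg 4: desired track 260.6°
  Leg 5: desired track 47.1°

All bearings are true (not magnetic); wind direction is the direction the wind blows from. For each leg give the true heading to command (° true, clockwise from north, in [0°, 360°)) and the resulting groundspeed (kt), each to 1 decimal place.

Leg 1: desired track 335.9°; wind correction -0.6° → command heading 335.3°, groundspeed 184.1 kt
Leg 2: desired track 209.3°; wind correction +1.7° → command heading 211.0°, groundspeed 191.6 kt
Leg 3: desired track 118.4°; wind correction -0.6° → command heading 117.8°, groundspeed 195.5 kt
Leg 4: desired track 260.6°; wind correction +1.5° → command heading 262.1°, groundspeed 186.5 kt
Leg 5: desired track 47.1°; wind correction -1.8° → command heading 45.3°, groundspeed 189.7 kt

Leg 1: heading=335.3°, groundspeed=184.1 kt
Leg 2: heading=211.0°, groundspeed=191.6 kt
Leg 3: heading=117.8°, groundspeed=195.5 kt
Leg 4: heading=262.1°, groundspeed=186.5 kt
Leg 5: heading=45.3°, groundspeed=189.7 kt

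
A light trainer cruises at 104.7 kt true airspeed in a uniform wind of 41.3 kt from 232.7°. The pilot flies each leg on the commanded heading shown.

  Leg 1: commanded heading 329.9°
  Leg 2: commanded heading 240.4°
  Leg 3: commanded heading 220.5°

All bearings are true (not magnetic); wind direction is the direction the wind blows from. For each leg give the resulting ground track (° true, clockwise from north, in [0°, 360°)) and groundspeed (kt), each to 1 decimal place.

Leg 1: track=350.4°, groundspeed=117.3 kt
Leg 2: track=245.4°, groundspeed=64.0 kt
Leg 3: track=212.8°, groundspeed=64.9 kt

Leg 1: heading 329.9°; drift +20.5° → track 350.4°, groundspeed 117.3 kt
Leg 2: heading 240.4°; drift +5.0° → track 245.4°, groundspeed 64.0 kt
Leg 3: heading 220.5°; drift -7.7° → track 212.8°, groundspeed 64.9 kt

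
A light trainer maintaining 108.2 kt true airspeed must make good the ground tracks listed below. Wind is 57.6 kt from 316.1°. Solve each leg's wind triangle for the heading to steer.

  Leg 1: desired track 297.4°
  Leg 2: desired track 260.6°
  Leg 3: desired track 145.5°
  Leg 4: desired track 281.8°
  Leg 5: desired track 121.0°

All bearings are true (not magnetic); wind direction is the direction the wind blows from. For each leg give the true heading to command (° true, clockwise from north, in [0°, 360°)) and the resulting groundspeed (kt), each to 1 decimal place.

Leg 1: heading=307.2°, groundspeed=52.1 kt
Leg 2: heading=286.6°, groundspeed=64.6 kt
Leg 3: heading=150.5°, groundspeed=164.6 kt
Leg 4: heading=299.3°, groundspeed=55.6 kt
Leg 5: heading=113.0°, groundspeed=162.8 kt

Leg 1: desired track 297.4°; wind correction +9.8° → command heading 307.2°, groundspeed 52.1 kt
Leg 2: desired track 260.6°; wind correction +26.0° → command heading 286.6°, groundspeed 64.6 kt
Leg 3: desired track 145.5°; wind correction +5.0° → command heading 150.5°, groundspeed 164.6 kt
Leg 4: desired track 281.8°; wind correction +17.5° → command heading 299.3°, groundspeed 55.6 kt
Leg 5: desired track 121.0°; wind correction -8.0° → command heading 113.0°, groundspeed 162.8 kt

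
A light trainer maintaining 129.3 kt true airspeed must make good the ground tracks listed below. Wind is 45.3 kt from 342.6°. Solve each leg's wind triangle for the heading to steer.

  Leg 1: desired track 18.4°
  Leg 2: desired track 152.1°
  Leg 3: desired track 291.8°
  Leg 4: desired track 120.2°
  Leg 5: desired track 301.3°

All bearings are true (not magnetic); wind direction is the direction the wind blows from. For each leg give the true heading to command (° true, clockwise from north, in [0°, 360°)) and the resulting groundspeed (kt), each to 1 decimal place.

Leg 1: desired track 18.4°; wind correction -11.8° → command heading 6.6°, groundspeed 89.8 kt
Leg 2: desired track 152.1°; wind correction -3.7° → command heading 148.4°, groundspeed 173.6 kt
Leg 3: desired track 291.8°; wind correction +15.8° → command heading 307.6°, groundspeed 95.8 kt
Leg 4: desired track 120.2°; wind correction -13.7° → command heading 106.5°, groundspeed 159.1 kt
Leg 5: desired track 301.3°; wind correction +13.4° → command heading 314.7°, groundspeed 91.8 kt

Leg 1: heading=6.6°, groundspeed=89.8 kt
Leg 2: heading=148.4°, groundspeed=173.6 kt
Leg 3: heading=307.6°, groundspeed=95.8 kt
Leg 4: heading=106.5°, groundspeed=159.1 kt
Leg 5: heading=314.7°, groundspeed=91.8 kt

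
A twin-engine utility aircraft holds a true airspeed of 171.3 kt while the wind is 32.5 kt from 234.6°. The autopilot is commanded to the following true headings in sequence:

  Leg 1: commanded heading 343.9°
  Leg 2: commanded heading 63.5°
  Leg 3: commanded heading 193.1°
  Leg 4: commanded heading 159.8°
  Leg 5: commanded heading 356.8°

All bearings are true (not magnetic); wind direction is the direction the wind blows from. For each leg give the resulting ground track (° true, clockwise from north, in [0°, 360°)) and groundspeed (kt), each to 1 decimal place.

Leg 1: track=353.5°, groundspeed=184.6 kt
Leg 2: track=62.1°, groundspeed=203.5 kt
Leg 3: track=184.8°, groundspeed=148.5 kt
Leg 4: track=148.9°, groundspeed=165.8 kt
Leg 5: track=5.1°, groundspeed=190.6 kt

Leg 1: heading 343.9°; drift +9.6° → track 353.5°, groundspeed 184.6 kt
Leg 2: heading 63.5°; drift -1.4° → track 62.1°, groundspeed 203.5 kt
Leg 3: heading 193.1°; drift -8.3° → track 184.8°, groundspeed 148.5 kt
Leg 4: heading 159.8°; drift -10.9° → track 148.9°, groundspeed 165.8 kt
Leg 5: heading 356.8°; drift +8.3° → track 5.1°, groundspeed 190.6 kt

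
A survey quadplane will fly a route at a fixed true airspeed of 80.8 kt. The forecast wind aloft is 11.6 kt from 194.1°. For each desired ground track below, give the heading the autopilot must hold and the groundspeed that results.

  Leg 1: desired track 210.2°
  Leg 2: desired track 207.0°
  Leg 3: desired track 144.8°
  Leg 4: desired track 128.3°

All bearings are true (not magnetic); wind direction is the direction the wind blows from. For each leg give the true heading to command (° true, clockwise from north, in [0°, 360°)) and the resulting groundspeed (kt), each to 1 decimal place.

Leg 1: desired track 210.2°; wind correction -2.3° → command heading 207.9°, groundspeed 69.6 kt
Leg 2: desired track 207.0°; wind correction -1.8° → command heading 205.2°, groundspeed 69.5 kt
Leg 3: desired track 144.8°; wind correction +6.2° → command heading 151.0°, groundspeed 72.8 kt
Leg 4: desired track 128.3°; wind correction +7.5° → command heading 135.8°, groundspeed 75.3 kt

Leg 1: heading=207.9°, groundspeed=69.6 kt
Leg 2: heading=205.2°, groundspeed=69.5 kt
Leg 3: heading=151.0°, groundspeed=72.8 kt
Leg 4: heading=135.8°, groundspeed=75.3 kt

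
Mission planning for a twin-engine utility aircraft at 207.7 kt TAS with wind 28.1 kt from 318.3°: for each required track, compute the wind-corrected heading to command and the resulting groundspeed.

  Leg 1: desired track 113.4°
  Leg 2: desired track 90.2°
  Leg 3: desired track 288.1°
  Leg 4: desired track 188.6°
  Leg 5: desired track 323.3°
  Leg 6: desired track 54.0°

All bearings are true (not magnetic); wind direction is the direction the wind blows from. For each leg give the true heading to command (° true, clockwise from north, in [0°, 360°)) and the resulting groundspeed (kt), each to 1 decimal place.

Leg 1: heading=110.1°, groundspeed=232.9 kt
Leg 2: heading=84.4°, groundspeed=225.4 kt
Leg 3: heading=292.0°, groundspeed=182.9 kt
Leg 4: heading=194.6°, groundspeed=224.5 kt
Leg 5: heading=322.6°, groundspeed=179.7 kt
Leg 6: heading=46.3°, groundspeed=208.6 kt

Leg 1: desired track 113.4°; wind correction -3.3° → command heading 110.1°, groundspeed 232.9 kt
Leg 2: desired track 90.2°; wind correction -5.8° → command heading 84.4°, groundspeed 225.4 kt
Leg 3: desired track 288.1°; wind correction +3.9° → command heading 292.0°, groundspeed 182.9 kt
Leg 4: desired track 188.6°; wind correction +6.0° → command heading 194.6°, groundspeed 224.5 kt
Leg 5: desired track 323.3°; wind correction -0.7° → command heading 322.6°, groundspeed 179.7 kt
Leg 6: desired track 54.0°; wind correction -7.7° → command heading 46.3°, groundspeed 208.6 kt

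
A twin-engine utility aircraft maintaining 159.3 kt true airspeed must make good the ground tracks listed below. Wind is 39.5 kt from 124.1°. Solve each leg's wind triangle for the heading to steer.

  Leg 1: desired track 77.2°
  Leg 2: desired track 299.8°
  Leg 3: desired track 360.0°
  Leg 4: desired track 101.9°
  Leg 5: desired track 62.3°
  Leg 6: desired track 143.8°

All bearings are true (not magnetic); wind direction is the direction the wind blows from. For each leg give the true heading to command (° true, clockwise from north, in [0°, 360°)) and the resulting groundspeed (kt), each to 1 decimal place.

Leg 1: heading=87.6°, groundspeed=129.7 kt
Leg 2: heading=298.7°, groundspeed=198.7 kt
Leg 3: heading=11.8°, groundspeed=178.1 kt
Leg 4: heading=107.3°, groundspeed=122.0 kt
Leg 5: heading=74.9°, groundspeed=136.8 kt
Leg 6: heading=139.0°, groundspeed=121.6 kt

Leg 1: desired track 77.2°; wind correction +10.4° → command heading 87.6°, groundspeed 129.7 kt
Leg 2: desired track 299.8°; wind correction -1.1° → command heading 298.7°, groundspeed 198.7 kt
Leg 3: desired track 360.0°; wind correction +11.8° → command heading 11.8°, groundspeed 178.1 kt
Leg 4: desired track 101.9°; wind correction +5.4° → command heading 107.3°, groundspeed 122.0 kt
Leg 5: desired track 62.3°; wind correction +12.6° → command heading 74.9°, groundspeed 136.8 kt
Leg 6: desired track 143.8°; wind correction -4.8° → command heading 139.0°, groundspeed 121.6 kt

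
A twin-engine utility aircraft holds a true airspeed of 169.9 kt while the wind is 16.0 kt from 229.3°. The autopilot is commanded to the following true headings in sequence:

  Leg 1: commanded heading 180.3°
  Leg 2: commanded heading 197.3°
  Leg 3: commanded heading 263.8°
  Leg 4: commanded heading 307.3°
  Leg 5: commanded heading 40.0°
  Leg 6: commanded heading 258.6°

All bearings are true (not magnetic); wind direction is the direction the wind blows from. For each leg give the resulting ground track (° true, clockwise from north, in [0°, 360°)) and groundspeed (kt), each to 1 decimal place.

Leg 1: heading 180.3°; drift -4.3° → track 176.0°, groundspeed 159.9 kt
Leg 2: heading 197.3°; drift -3.1° → track 194.2°, groundspeed 156.6 kt
Leg 3: heading 263.8°; drift +3.3° → track 267.1°, groundspeed 157.0 kt
Leg 4: heading 307.3°; drift +5.4° → track 312.7°, groundspeed 167.3 kt
Leg 5: heading 40.0°; drift +0.8° → track 40.8°, groundspeed 185.7 kt
Leg 6: heading 258.6°; drift +2.9° → track 261.5°, groundspeed 156.1 kt

Leg 1: track=176.0°, groundspeed=159.9 kt
Leg 2: track=194.2°, groundspeed=156.6 kt
Leg 3: track=267.1°, groundspeed=157.0 kt
Leg 4: track=312.7°, groundspeed=167.3 kt
Leg 5: track=40.8°, groundspeed=185.7 kt
Leg 6: track=261.5°, groundspeed=156.1 kt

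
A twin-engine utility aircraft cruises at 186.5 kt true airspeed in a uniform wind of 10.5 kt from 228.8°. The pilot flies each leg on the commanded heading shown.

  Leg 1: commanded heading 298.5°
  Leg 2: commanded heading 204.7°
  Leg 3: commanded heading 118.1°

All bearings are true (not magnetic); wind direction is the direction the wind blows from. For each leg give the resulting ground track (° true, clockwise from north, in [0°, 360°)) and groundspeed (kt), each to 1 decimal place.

Leg 1: heading 298.5°; drift +3.1° → track 301.6°, groundspeed 183.1 kt
Leg 2: heading 204.7°; drift -1.4° → track 203.3°, groundspeed 177.0 kt
Leg 3: heading 118.1°; drift -3.0° → track 115.1°, groundspeed 190.5 kt

Leg 1: track=301.6°, groundspeed=183.1 kt
Leg 2: track=203.3°, groundspeed=177.0 kt
Leg 3: track=115.1°, groundspeed=190.5 kt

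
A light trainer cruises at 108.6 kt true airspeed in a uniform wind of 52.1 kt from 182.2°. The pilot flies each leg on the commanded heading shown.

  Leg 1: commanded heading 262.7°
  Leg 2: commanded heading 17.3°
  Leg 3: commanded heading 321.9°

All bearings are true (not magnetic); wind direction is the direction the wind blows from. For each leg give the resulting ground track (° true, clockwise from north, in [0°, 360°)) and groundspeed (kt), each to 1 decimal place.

Leg 1: track=289.9°, groundspeed=112.4 kt
Leg 2: track=12.4°, groundspeed=159.5 kt
Leg 3: track=334.7°, groundspeed=152.1 kt

Leg 1: heading 262.7°; drift +27.2° → track 289.9°, groundspeed 112.4 kt
Leg 2: heading 17.3°; drift -4.9° → track 12.4°, groundspeed 159.5 kt
Leg 3: heading 321.9°; drift +12.8° → track 334.7°, groundspeed 152.1 kt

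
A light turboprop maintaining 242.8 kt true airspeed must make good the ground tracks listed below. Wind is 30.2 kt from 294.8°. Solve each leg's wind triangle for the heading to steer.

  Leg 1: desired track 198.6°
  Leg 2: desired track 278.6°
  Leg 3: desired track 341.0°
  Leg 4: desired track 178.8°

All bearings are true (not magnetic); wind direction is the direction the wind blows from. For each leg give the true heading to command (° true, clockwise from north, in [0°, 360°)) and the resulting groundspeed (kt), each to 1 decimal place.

Leg 1: desired track 198.6°; wind correction +7.1° → command heading 205.7°, groundspeed 244.2 kt
Leg 2: desired track 278.6°; wind correction +2.0° → command heading 280.6°, groundspeed 213.7 kt
Leg 3: desired track 341.0°; wind correction -5.2° → command heading 335.8°, groundspeed 220.9 kt
Leg 4: desired track 178.8°; wind correction +6.4° → command heading 185.2°, groundspeed 254.5 kt

Leg 1: heading=205.7°, groundspeed=244.2 kt
Leg 2: heading=280.6°, groundspeed=213.7 kt
Leg 3: heading=335.8°, groundspeed=220.9 kt
Leg 4: heading=185.2°, groundspeed=254.5 kt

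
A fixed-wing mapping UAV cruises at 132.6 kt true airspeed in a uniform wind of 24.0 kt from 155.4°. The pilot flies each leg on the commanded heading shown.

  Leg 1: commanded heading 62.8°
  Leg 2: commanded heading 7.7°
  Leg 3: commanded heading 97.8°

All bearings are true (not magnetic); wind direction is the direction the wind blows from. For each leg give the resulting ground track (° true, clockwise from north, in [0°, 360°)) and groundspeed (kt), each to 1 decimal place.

Leg 1: heading 62.8°; drift -10.2° → track 52.6°, groundspeed 135.8 kt
Leg 2: heading 7.7°; drift -4.8° → track 2.9°, groundspeed 153.4 kt
Leg 3: heading 97.8°; drift -9.6° → track 88.2°, groundspeed 121.4 kt

Leg 1: track=52.6°, groundspeed=135.8 kt
Leg 2: track=2.9°, groundspeed=153.4 kt
Leg 3: track=88.2°, groundspeed=121.4 kt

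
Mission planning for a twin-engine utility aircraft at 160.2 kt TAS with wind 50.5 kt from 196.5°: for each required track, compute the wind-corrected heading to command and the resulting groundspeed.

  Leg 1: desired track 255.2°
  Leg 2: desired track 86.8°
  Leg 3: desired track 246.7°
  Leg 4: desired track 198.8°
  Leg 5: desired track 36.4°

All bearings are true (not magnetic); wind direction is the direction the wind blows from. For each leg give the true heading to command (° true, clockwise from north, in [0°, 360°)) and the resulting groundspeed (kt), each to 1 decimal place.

Leg 1: heading=239.6°, groundspeed=128.0 kt
Leg 2: heading=104.1°, groundspeed=170.0 kt
Leg 3: heading=232.7°, groundspeed=123.1 kt
Leg 4: heading=198.1°, groundspeed=109.7 kt
Leg 5: heading=42.6°, groundspeed=206.8 kt

Leg 1: desired track 255.2°; wind correction -15.6° → command heading 239.6°, groundspeed 128.0 kt
Leg 2: desired track 86.8°; wind correction +17.3° → command heading 104.1°, groundspeed 170.0 kt
Leg 3: desired track 246.7°; wind correction -14.0° → command heading 232.7°, groundspeed 123.1 kt
Leg 4: desired track 198.8°; wind correction -0.7° → command heading 198.1°, groundspeed 109.7 kt
Leg 5: desired track 36.4°; wind correction +6.2° → command heading 42.6°, groundspeed 206.8 kt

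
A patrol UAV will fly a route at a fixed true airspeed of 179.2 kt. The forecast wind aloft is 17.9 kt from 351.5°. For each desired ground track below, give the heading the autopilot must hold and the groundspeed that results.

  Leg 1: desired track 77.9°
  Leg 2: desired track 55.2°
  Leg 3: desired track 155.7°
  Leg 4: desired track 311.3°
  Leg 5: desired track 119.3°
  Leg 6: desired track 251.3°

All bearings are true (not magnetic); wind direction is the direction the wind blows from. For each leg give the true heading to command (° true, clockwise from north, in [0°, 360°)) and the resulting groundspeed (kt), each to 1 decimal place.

Leg 1: desired track 77.9°; wind correction -5.7° → command heading 72.2°, groundspeed 177.2 kt
Leg 2: desired track 55.2°; wind correction -5.1° → command heading 50.1°, groundspeed 170.5 kt
Leg 3: desired track 155.7°; wind correction -1.6° → command heading 154.1°, groundspeed 196.4 kt
Leg 4: desired track 311.3°; wind correction +3.7° → command heading 315.0°, groundspeed 165.2 kt
Leg 5: desired track 119.3°; wind correction -4.5° → command heading 114.8°, groundspeed 189.6 kt
Leg 6: desired track 251.3°; wind correction +5.6° → command heading 256.9°, groundspeed 181.5 kt

Leg 1: heading=72.2°, groundspeed=177.2 kt
Leg 2: heading=50.1°, groundspeed=170.5 kt
Leg 3: heading=154.1°, groundspeed=196.4 kt
Leg 4: heading=315.0°, groundspeed=165.2 kt
Leg 5: heading=114.8°, groundspeed=189.6 kt
Leg 6: heading=256.9°, groundspeed=181.5 kt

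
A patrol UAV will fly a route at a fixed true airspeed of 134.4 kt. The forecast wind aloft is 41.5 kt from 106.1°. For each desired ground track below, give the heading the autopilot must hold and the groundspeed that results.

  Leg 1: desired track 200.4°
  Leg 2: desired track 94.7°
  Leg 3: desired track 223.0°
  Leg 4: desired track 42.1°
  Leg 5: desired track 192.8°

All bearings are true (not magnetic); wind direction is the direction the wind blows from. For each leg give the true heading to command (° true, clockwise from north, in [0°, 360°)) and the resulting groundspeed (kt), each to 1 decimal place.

Leg 1: desired track 200.4°; wind correction -17.9° → command heading 182.5°, groundspeed 131.0 kt
Leg 2: desired track 94.7°; wind correction +3.5° → command heading 98.2°, groundspeed 93.5 kt
Leg 3: desired track 223.0°; wind correction -16.0° → command heading 207.0°, groundspeed 148.0 kt
Leg 4: desired track 42.1°; wind correction +16.1° → command heading 58.2°, groundspeed 110.9 kt
Leg 5: desired track 192.8°; wind correction -18.0° → command heading 174.8°, groundspeed 125.5 kt

Leg 1: heading=182.5°, groundspeed=131.0 kt
Leg 2: heading=98.2°, groundspeed=93.5 kt
Leg 3: heading=207.0°, groundspeed=148.0 kt
Leg 4: heading=58.2°, groundspeed=110.9 kt
Leg 5: heading=174.8°, groundspeed=125.5 kt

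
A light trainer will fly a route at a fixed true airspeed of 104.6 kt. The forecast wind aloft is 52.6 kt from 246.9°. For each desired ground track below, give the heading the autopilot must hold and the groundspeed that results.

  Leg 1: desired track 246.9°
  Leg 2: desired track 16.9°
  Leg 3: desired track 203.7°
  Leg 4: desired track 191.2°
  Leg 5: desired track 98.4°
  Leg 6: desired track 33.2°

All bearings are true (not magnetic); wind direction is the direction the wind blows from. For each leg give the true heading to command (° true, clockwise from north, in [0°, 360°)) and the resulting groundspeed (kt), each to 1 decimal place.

Leg 1: heading=246.9°, groundspeed=52.0 kt
Leg 2: heading=354.2°, groundspeed=130.3 kt
Leg 3: heading=223.8°, groundspeed=59.9 kt
Leg 4: heading=215.7°, groundspeed=65.5 kt
Leg 5: heading=113.6°, groundspeed=145.8 kt
Leg 6: heading=17.0°, groundspeed=144.2 kt

Leg 1: desired track 246.9°; wind correction +0.0° → command heading 246.9°, groundspeed 52.0 kt
Leg 2: desired track 16.9°; wind correction -22.7° → command heading 354.2°, groundspeed 130.3 kt
Leg 3: desired track 203.7°; wind correction +20.1° → command heading 223.8°, groundspeed 59.9 kt
Leg 4: desired track 191.2°; wind correction +24.5° → command heading 215.7°, groundspeed 65.5 kt
Leg 5: desired track 98.4°; wind correction +15.2° → command heading 113.6°, groundspeed 145.8 kt
Leg 6: desired track 33.2°; wind correction -16.2° → command heading 17.0°, groundspeed 144.2 kt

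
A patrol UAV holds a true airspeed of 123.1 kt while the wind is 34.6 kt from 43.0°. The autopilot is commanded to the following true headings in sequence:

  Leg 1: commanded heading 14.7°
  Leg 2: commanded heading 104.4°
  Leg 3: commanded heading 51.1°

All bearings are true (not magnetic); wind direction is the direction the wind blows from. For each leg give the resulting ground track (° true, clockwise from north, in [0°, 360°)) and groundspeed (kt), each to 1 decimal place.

Leg 1: heading 14.7°; drift -10.0° → track 4.7°, groundspeed 94.1 kt
Leg 2: heading 104.4°; drift +15.9° → track 120.3°, groundspeed 110.8 kt
Leg 3: heading 51.1°; drift +3.1° → track 54.2°, groundspeed 89.0 kt

Leg 1: track=4.7°, groundspeed=94.1 kt
Leg 2: track=120.3°, groundspeed=110.8 kt
Leg 3: track=54.2°, groundspeed=89.0 kt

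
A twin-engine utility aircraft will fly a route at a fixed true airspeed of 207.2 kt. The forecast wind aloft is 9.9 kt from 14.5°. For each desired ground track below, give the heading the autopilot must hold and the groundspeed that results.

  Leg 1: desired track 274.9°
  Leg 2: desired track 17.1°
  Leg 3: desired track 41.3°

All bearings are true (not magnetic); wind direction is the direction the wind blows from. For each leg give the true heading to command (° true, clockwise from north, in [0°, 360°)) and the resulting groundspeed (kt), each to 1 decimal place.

Leg 1: heading=277.6°, groundspeed=208.6 kt
Leg 2: heading=17.0°, groundspeed=197.3 kt
Leg 3: heading=40.1°, groundspeed=198.3 kt

Leg 1: desired track 274.9°; wind correction +2.7° → command heading 277.6°, groundspeed 208.6 kt
Leg 2: desired track 17.1°; wind correction -0.1° → command heading 17.0°, groundspeed 197.3 kt
Leg 3: desired track 41.3°; wind correction -1.2° → command heading 40.1°, groundspeed 198.3 kt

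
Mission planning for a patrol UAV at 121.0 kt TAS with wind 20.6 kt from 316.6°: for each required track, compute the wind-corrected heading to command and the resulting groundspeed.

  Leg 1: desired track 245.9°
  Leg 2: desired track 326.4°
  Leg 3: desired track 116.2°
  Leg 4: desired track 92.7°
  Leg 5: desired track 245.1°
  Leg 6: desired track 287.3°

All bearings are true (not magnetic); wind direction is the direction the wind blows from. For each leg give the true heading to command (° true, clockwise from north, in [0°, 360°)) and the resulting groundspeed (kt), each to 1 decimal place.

Leg 1: heading=255.1°, groundspeed=112.6 kt
Leg 2: heading=324.7°, groundspeed=100.6 kt
Leg 3: heading=112.8°, groundspeed=140.1 kt
Leg 4: heading=85.9°, groundspeed=135.0 kt
Leg 5: heading=254.4°, groundspeed=112.9 kt
Leg 6: heading=292.1°, groundspeed=102.6 kt

Leg 1: desired track 245.9°; wind correction +9.2° → command heading 255.1°, groundspeed 112.6 kt
Leg 2: desired track 326.4°; wind correction -1.7° → command heading 324.7°, groundspeed 100.6 kt
Leg 3: desired track 116.2°; wind correction -3.4° → command heading 112.8°, groundspeed 140.1 kt
Leg 4: desired track 92.7°; wind correction -6.8° → command heading 85.9°, groundspeed 135.0 kt
Leg 5: desired track 245.1°; wind correction +9.3° → command heading 254.4°, groundspeed 112.9 kt
Leg 6: desired track 287.3°; wind correction +4.8° → command heading 292.1°, groundspeed 102.6 kt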